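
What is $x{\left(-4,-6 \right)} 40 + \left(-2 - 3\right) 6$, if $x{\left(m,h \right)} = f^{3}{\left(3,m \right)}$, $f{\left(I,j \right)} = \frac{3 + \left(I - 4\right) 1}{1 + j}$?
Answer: $- \frac{1130}{27} \approx -41.852$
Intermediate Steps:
$f{\left(I,j \right)} = \frac{-1 + I}{1 + j}$ ($f{\left(I,j \right)} = \frac{3 + \left(-4 + I\right) 1}{1 + j} = \frac{3 + \left(-4 + I\right)}{1 + j} = \frac{-1 + I}{1 + j}$)
$x{\left(m,h \right)} = \frac{8}{\left(1 + m\right)^{3}}$ ($x{\left(m,h \right)} = \left(\frac{-1 + 3}{1 + m}\right)^{3} = \left(\frac{1}{1 + m} 2\right)^{3} = \left(\frac{2}{1 + m}\right)^{3} = \frac{8}{\left(1 + m\right)^{3}}$)
$x{\left(-4,-6 \right)} 40 + \left(-2 - 3\right) 6 = \frac{8}{\left(1 - 4\right)^{3}} \cdot 40 + \left(-2 - 3\right) 6 = \frac{8}{-27} \cdot 40 - 30 = 8 \left(- \frac{1}{27}\right) 40 - 30 = \left(- \frac{8}{27}\right) 40 - 30 = - \frac{320}{27} - 30 = - \frac{1130}{27}$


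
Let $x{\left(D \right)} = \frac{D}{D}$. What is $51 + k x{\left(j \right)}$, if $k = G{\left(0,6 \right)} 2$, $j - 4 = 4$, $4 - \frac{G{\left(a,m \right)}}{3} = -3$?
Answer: $93$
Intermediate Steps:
$G{\left(a,m \right)} = 21$ ($G{\left(a,m \right)} = 12 - -9 = 12 + 9 = 21$)
$j = 8$ ($j = 4 + 4 = 8$)
$x{\left(D \right)} = 1$
$k = 42$ ($k = 21 \cdot 2 = 42$)
$51 + k x{\left(j \right)} = 51 + 42 \cdot 1 = 51 + 42 = 93$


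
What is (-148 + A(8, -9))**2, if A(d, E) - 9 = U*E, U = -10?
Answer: 2401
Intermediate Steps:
A(d, E) = 9 - 10*E
(-148 + A(8, -9))**2 = (-148 + (9 - 10*(-9)))**2 = (-148 + (9 + 90))**2 = (-148 + 99)**2 = (-49)**2 = 2401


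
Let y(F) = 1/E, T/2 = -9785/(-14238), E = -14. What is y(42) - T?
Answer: -2941/2034 ≈ -1.4459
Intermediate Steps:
T = 9785/7119 (T = 2*(-9785/(-14238)) = 2*(-9785*(-1/14238)) = 2*(9785/14238) = 9785/7119 ≈ 1.3745)
y(F) = -1/14 (y(F) = 1/(-14) = -1/14)
y(42) - T = -1/14 - 1*9785/7119 = -1/14 - 9785/7119 = -2941/2034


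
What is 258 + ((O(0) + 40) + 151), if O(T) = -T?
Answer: 449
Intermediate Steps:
258 + ((O(0) + 40) + 151) = 258 + ((-1*0 + 40) + 151) = 258 + ((0 + 40) + 151) = 258 + (40 + 151) = 258 + 191 = 449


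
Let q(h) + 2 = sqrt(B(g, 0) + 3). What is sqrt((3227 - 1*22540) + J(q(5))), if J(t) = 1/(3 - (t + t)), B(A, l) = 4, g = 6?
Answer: sqrt(-135190 + 38626*sqrt(7))/sqrt(7 - 2*sqrt(7)) ≈ 138.97*I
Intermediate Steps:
q(h) = -2 + sqrt(7) (q(h) = -2 + sqrt(4 + 3) = -2 + sqrt(7))
J(t) = 1/(3 - 2*t)
sqrt((3227 - 1*22540) + J(q(5))) = sqrt((3227 - 1*22540) - 1/(-3 + 2*(-2 + sqrt(7)))) = sqrt((3227 - 22540) - 1/(-3 + (-4 + 2*sqrt(7)))) = sqrt(-19313 - 1/(-7 + 2*sqrt(7)))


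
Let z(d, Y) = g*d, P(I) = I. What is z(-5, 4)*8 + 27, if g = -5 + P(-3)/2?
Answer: 287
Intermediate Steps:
g = -13/2 (g = -5 - 3/2 = -13/2 ≈ -6.5000)
z(d, Y) = -13*d/2
z(-5, 4)*8 + 27 = -13/2*(-5)*8 + 27 = (65/2)*8 + 27 = 260 + 27 = 287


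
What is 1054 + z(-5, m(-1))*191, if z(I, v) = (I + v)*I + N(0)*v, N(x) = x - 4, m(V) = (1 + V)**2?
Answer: 5829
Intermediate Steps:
N(x) = -4 + x
z(I, v) = -4*v + I*(I + v) (z(I, v) = (I + v)*I + (-4 + 0)*v = I*(I + v) - 4*v = -4*v + I*(I + v))
1054 + z(-5, m(-1))*191 = 1054 + ((-5)**2 - 4*(1 - 1)**2 - 5*(1 - 1)**2)*191 = 1054 + (25 - 4*0**2 - 5*0**2)*191 = 1054 + (25 - 4*0 - 5*0)*191 = 1054 + (25 + 0 + 0)*191 = 1054 + 25*191 = 1054 + 4775 = 5829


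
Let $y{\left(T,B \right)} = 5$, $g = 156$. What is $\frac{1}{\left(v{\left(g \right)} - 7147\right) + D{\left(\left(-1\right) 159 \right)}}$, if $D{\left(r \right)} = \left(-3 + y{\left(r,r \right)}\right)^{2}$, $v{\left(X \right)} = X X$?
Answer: $\frac{1}{17193} \approx 5.8163 \cdot 10^{-5}$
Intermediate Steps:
$v{\left(X \right)} = X^{2}$
$D{\left(r \right)} = 4$ ($D{\left(r \right)} = \left(-3 + 5\right)^{2} = 2^{2} = 4$)
$\frac{1}{\left(v{\left(g \right)} - 7147\right) + D{\left(\left(-1\right) 159 \right)}} = \frac{1}{\left(156^{2} - 7147\right) + 4} = \frac{1}{\left(24336 - 7147\right) + 4} = \frac{1}{17189 + 4} = \frac{1}{17193}$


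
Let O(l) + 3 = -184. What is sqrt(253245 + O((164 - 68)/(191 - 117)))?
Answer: sqrt(253058) ≈ 503.05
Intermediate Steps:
O(l) = -187 (O(l) = -3 - 184 = -187)
sqrt(253245 + O((164 - 68)/(191 - 117))) = sqrt(253245 - 187) = sqrt(253058)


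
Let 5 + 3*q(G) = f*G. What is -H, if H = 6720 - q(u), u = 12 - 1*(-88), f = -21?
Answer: -22265/3 ≈ -7421.7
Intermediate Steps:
u = 100 (u = 12 + 88 = 100)
q(G) = -5/3 - 7*G (q(G) = -5/3 + (-21*G)/3 = -5/3 - 7*G)
H = 22265/3 (H = 6720 - (-5/3 - 7*100) = 6720 - (-5/3 - 700) = 6720 - 1*(-2105/3) = 6720 + 2105/3 = 22265/3 ≈ 7421.7)
-H = -1*22265/3 = -22265/3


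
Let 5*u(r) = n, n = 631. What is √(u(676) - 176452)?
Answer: I*√4408145/5 ≈ 419.91*I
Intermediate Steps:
u(r) = 631/5 (u(r) = (⅕)*631 = 631/5)
√(u(676) - 176452) = √(631/5 - 176452) = √(-881629/5) = I*√4408145/5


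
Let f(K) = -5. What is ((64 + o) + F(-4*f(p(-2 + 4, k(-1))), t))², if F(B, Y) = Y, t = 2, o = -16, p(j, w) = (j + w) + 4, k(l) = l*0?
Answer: 2500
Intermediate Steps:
k(l) = 0
p(j, w) = 4 + j + w
((64 + o) + F(-4*f(p(-2 + 4, k(-1))), t))² = ((64 - 16) + 2)² = (48 + 2)² = 50² = 2500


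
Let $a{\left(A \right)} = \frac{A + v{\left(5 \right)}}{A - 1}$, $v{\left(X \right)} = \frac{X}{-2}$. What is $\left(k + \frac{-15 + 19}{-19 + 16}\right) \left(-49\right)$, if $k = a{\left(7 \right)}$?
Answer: $\frac{343}{12} \approx 28.583$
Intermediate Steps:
$v{\left(X \right)} = - \frac{X}{2}$ ($v{\left(X \right)} = X \left(- \frac{1}{2}\right) = - \frac{X}{2}$)
$a{\left(A \right)} = \frac{- \frac{5}{2} + A}{-1 + A}$ ($a{\left(A \right)} = \frac{A - \frac{5}{2}}{A - 1} = \frac{A - \frac{5}{2}}{-1 + A} = \frac{- \frac{5}{2} + A}{-1 + A}$)
$k = \frac{3}{4}$ ($k = \frac{- \frac{5}{2} + 7}{-1 + 7} = \frac{1}{6} \cdot \frac{9}{2} = \frac{3}{4} \approx 0.75$)
$\left(k + \frac{-15 + 19}{-19 + 16}\right) \left(-49\right) = \left(\frac{3}{4} + \frac{-15 + 19}{-19 + 16}\right) \left(-49\right) = \left(\frac{3}{4} + \frac{4}{-3}\right) \left(-49\right) = \left(\frac{3}{4} + 4 \left(- \frac{1}{3}\right)\right) \left(-49\right) = \left(\frac{3}{4} - \frac{4}{3}\right) \left(-49\right) = \left(- \frac{7}{12}\right) \left(-49\right) = \frac{343}{12}$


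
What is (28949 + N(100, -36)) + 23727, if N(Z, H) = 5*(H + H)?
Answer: 52316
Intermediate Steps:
N(Z, H) = 10*H (N(Z, H) = 5*(2*H) = 10*H)
(28949 + N(100, -36)) + 23727 = (28949 + 10*(-36)) + 23727 = (28949 - 360) + 23727 = 28589 + 23727 = 52316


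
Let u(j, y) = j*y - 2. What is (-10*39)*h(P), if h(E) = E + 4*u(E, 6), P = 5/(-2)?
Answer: 27495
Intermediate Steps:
u(j, y) = -2 + j*y
P = -5/2 (P = 5*(-½) = -5/2 ≈ -2.5000)
h(E) = -8 + 25*E (h(E) = E + 4*(-2 + E*6) = E + 4*(-2 + 6*E) = E + (-8 + 24*E) = -8 + 25*E)
(-10*39)*h(P) = (-10*39)*(-8 + 25*(-5/2)) = -390*(-8 - 125/2) = -390*(-141/2) = 27495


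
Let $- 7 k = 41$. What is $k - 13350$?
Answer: $- \frac{93491}{7} \approx -13356.0$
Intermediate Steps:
$k = - \frac{41}{7}$ ($k = \left(- \frac{1}{7}\right) 41 = - \frac{41}{7} \approx -5.8571$)
$k - 13350 = - \frac{41}{7} - 13350 = - \frac{93491}{7}$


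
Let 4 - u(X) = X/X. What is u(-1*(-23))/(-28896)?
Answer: -1/9632 ≈ -0.00010382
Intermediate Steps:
u(X) = 3 (u(X) = 4 - X/X = 4 - 1*1 = 4 - 1 = 3)
u(-1*(-23))/(-28896) = 3/(-28896) = 3*(-1/28896) = -1/9632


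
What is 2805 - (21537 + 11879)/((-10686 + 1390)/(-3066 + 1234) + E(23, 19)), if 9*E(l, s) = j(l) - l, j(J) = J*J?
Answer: 71372721/31583 ≈ 2259.8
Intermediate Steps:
j(J) = J**2
E(l, s) = -l/9 + l**2/9 (E(l, s) = (l**2 - l)/9 = -l/9 + l**2/9)
2805 - (21537 + 11879)/((-10686 + 1390)/(-3066 + 1234) + E(23, 19)) = 2805 - (21537 + 11879)/((-10686 + 1390)/(-3066 + 1234) + (1/9)*23*(-1 + 23)) = 2805 - 33416/(-9296/(-1832) + (1/9)*23*22) = 2805 - 33416/(-9296*(-1/1832) + 506/9) = 2805 - 33416/(1162/229 + 506/9) = 2805 - 33416/126332/2061 = 2805 - 33416*2061/126332 = 2805 - 1*17217594/31583 = 2805 - 17217594/31583 = 71372721/31583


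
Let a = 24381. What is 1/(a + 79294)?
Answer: 1/103675 ≈ 9.6455e-6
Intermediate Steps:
1/(a + 79294) = 1/(24381 + 79294) = 1/103675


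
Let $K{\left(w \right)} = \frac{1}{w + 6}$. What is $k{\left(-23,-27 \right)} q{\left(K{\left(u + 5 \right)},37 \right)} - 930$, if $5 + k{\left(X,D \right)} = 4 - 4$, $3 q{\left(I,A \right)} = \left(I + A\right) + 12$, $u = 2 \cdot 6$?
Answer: $- \frac{23270}{23} \approx -1011.7$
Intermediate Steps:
$u = 12$
$K{\left(w \right)} = \frac{1}{6 + w}$
$q{\left(I,A \right)} = 4 + \frac{A}{3} + \frac{I}{3}$ ($q{\left(I,A \right)} = \frac{\left(I + A\right) + 12}{3} = \frac{\left(A + I\right) + 12}{3} = \frac{12 + A + I}{3} = 4 + \frac{A}{3} + \frac{I}{3}$)
$k{\left(X,D \right)} = -5$ ($k{\left(X,D \right)} = -5 + \left(4 - 4\right) = -5 + 0 = -5$)
$k{\left(-23,-27 \right)} q{\left(K{\left(u + 5 \right)},37 \right)} - 930 = - 5 \left(4 + \frac{1}{3} \cdot 37 + \frac{1}{3 \left(6 + \left(12 + 5\right)\right)}\right) - 930 = - 5 \left(4 + \frac{37}{3} + \frac{1}{3 \left(6 + 17\right)}\right) - 930 = - 5 \left(4 + \frac{37}{3} + \frac{1}{3 \cdot 23}\right) - 930 = - 5 \left(4 + \frac{37}{3} + \frac{1}{3} \cdot \frac{1}{23}\right) - 930 = - 5 \left(4 + \frac{37}{3} + \frac{1}{69}\right) - 930 = \left(-5\right) \frac{376}{23} - 930 = - \frac{1880}{23} - 930 = - \frac{23270}{23}$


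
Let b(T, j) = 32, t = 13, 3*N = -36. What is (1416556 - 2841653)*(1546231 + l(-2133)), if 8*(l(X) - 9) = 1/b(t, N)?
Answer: -564106749656777/256 ≈ -2.2035e+12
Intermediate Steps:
N = -12 (N = (⅓)*(-36) = -12)
l(X) = 2305/256 (l(X) = 9 + (⅛)/32 = 9 + (⅛)*(1/32) = 9 + 1/256 = 2305/256)
(1416556 - 2841653)*(1546231 + l(-2133)) = (1416556 - 2841653)*(1546231 + 2305/256) = -1425097*395837441/256 = -564106749656777/256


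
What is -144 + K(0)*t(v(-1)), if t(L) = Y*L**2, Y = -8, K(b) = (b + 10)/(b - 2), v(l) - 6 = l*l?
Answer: 1816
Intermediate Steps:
v(l) = 6 + l**2 (v(l) = 6 + l*l = 6 + l**2)
K(b) = (10 + b)/(-2 + b)
t(L) = -8*L**2
-144 + K(0)*t(v(-1)) = -144 + ((10 + 0)/(-2 + 0))*(-8*(6 + (-1)**2)**2) = -144 + (10/(-2))*(-8*(6 + 1)**2) = -144 + (-1/2*10)*(-8*7**2) = -144 - (-40)*49 = -144 - 5*(-392) = -144 + 1960 = 1816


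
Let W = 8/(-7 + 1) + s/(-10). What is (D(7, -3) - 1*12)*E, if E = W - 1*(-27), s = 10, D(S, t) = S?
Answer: -370/3 ≈ -123.33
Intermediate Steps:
W = -7/3 (W = 8/(-7 + 1) + 10/(-10) = 8/(-6) + 10*(-⅒) = 8*(-⅙) - 1 = -4/3 - 1 = -7/3 ≈ -2.3333)
E = 74/3 (E = -7/3 - 1*(-27) = -7/3 + 27 = 74/3 ≈ 24.667)
(D(7, -3) - 1*12)*E = (7 - 1*12)*(74/3) = (7 - 12)*(74/3) = -5*74/3 = -370/3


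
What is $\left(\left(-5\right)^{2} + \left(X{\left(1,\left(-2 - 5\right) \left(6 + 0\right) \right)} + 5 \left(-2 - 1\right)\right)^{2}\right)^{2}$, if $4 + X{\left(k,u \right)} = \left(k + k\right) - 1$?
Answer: $121801$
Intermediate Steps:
$X{\left(k,u \right)} = -5 + 2 k$ ($X{\left(k,u \right)} = -4 + \left(\left(k + k\right) - 1\right) = -4 + \left(2 k - 1\right) = -4 + \left(-1 + 2 k\right) = -5 + 2 k$)
$\left(\left(-5\right)^{2} + \left(X{\left(1,\left(-2 - 5\right) \left(6 + 0\right) \right)} + 5 \left(-2 - 1\right)\right)^{2}\right)^{2} = \left(\left(-5\right)^{2} + \left(\left(-5 + 2 \cdot 1\right) + 5 \left(-2 - 1\right)\right)^{2}\right)^{2} = \left(25 + \left(\left(-5 + 2\right) + 5 \left(-3\right)\right)^{2}\right)^{2} = \left(25 + \left(-3 - 15\right)^{2}\right)^{2} = \left(25 + \left(-18\right)^{2}\right)^{2} = \left(25 + 324\right)^{2} = 349^{2} = 121801$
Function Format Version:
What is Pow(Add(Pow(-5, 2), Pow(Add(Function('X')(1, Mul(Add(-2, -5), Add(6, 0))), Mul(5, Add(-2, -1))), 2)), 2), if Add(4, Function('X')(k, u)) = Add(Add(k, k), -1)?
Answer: 121801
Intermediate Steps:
Function('X')(k, u) = Add(-5, Mul(2, k)) (Function('X')(k, u) = Add(-4, Add(Add(k, k), -1)) = Add(-4, Add(Mul(2, k), -1)) = Add(-4, Add(-1, Mul(2, k))) = Add(-5, Mul(2, k)))
Pow(Add(Pow(-5, 2), Pow(Add(Function('X')(1, Mul(Add(-2, -5), Add(6, 0))), Mul(5, Add(-2, -1))), 2)), 2) = Pow(Add(Pow(-5, 2), Pow(Add(Add(-5, Mul(2, 1)), Mul(5, Add(-2, -1))), 2)), 2) = Pow(Add(25, Pow(Add(Add(-5, 2), Mul(5, -3)), 2)), 2) = Pow(Add(25, Pow(Add(-3, -15), 2)), 2) = Pow(Add(25, Pow(-18, 2)), 2) = Pow(Add(25, 324), 2) = Pow(349, 2) = 121801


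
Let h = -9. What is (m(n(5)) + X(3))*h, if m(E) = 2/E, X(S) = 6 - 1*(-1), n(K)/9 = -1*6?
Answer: -188/3 ≈ -62.667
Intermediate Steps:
n(K) = -54 (n(K) = 9*(-1*6) = 9*(-6) = -54)
X(S) = 7 (X(S) = 6 + 1 = 7)
(m(n(5)) + X(3))*h = (2/(-54) + 7)*(-9) = (2*(-1/54) + 7)*(-9) = (-1/27 + 7)*(-9) = (188/27)*(-9) = -188/3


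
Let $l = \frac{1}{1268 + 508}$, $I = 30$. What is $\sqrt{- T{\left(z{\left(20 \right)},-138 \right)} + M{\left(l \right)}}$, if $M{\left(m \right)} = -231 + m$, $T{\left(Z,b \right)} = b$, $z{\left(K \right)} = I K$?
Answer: $\frac{i \sqrt{18333537}}{444} \approx 9.6436 i$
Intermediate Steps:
$z{\left(K \right)} = 30 K$
$l = \frac{1}{1776} \approx 0.00056306$
$\sqrt{- T{\left(z{\left(20 \right)},-138 \right)} + M{\left(l \right)}} = \sqrt{\left(-1\right) \left(-138\right) + \left(-231 + \frac{1}{1776}\right)} = \sqrt{138 - \frac{410255}{1776}} = \sqrt{- \frac{165167}{1776}} = \frac{i \sqrt{18333537}}{444}$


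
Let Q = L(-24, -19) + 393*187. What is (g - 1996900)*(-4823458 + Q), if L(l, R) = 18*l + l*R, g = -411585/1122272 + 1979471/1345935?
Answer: 14327377021101417333198809/1510505164320 ≈ 9.4852e+12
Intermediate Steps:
g = 1667538221137/1510505164320 (g = -411585*1/1122272 + 1979471*(1/1345935) = -411585/1122272 + 1979471/1345935 = 1667538221137/1510505164320 ≈ 1.1040)
L(l, R) = 18*l + R*l
Q = 73515 (Q = -24*(18 - 19) + 393*187 = -24*(-1) + 73491 = 24 + 73491 = 73515)
(g - 1996900)*(-4823458 + Q) = (1667538221137/1510505164320 - 1996900)*(-4823458 + 73515) = -3016326095092386863/1510505164320*(-4749943) = 14327377021101417333198809/1510505164320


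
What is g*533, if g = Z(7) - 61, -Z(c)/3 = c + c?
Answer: -54899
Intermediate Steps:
Z(c) = -6*c (Z(c) = -3*(c + c) = -6*c)
g = -103 (g = -6*7 - 61 = -42 - 61 = -103)
g*533 = -103*533 = -54899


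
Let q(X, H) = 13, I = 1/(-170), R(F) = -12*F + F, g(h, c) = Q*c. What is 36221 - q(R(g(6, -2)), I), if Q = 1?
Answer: 36208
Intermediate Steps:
g(h, c) = c (g(h, c) = 1*c = c)
R(F) = -11*F
I = -1/170 ≈ -0.0058824
36221 - q(R(g(6, -2)), I) = 36221 - 1*13 = 36221 - 13 = 36208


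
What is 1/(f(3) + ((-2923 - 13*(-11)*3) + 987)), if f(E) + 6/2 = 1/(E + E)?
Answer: -6/9059 ≈ -0.00066232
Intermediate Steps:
f(E) = -3 + 1/(2*E) (f(E) = -3 + 1/(E + E) = -3 + 1/(2*E))
1/(f(3) + ((-2923 - 13*(-11)*3) + 987)) = 1/((-3 + (½)/3) + ((-2923 - 13*(-11)*3) + 987)) = 1/((-3 + (½)*(⅓)) + ((-2923 + 143*3) + 987)) = 1/((-3 + ⅙) + ((-2923 + 429) + 987)) = 1/(-17/6 + (-2494 + 987)) = 1/(-17/6 - 1507) = 1/(-9059/6) = -6/9059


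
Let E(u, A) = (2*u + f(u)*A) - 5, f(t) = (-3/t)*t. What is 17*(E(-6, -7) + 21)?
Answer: 425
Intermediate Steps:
f(t) = -3
E(u, A) = -5 - 3*A + 2*u (E(u, A) = (2*u - 3*A) - 5 = (-3*A + 2*u) - 5 = -5 - 3*A + 2*u)
17*(E(-6, -7) + 21) = 17*((-5 - 3*(-7) + 2*(-6)) + 21) = 17*((-5 + 21 - 12) + 21) = 17*(4 + 21) = 17*25 = 425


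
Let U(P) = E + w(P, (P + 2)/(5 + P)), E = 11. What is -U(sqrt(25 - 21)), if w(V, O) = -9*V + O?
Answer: 45/7 ≈ 6.4286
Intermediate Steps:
w(V, O) = O - 9*V
U(P) = 11 - 9*P + (2 + P)/(5 + P) (U(P) = 11 + ((P + 2)/(5 + P) - 9*P) = 11 + ((2 + P)/(5 + P) - 9*P) = 11 + (-9*P + (2 + P)/(5 + P)) = 11 - 9*P + (2 + P)/(5 + P))
-U(sqrt(25 - 21)) = -3*(19 - 11*sqrt(25 - 21) - 3*(sqrt(25 - 21))**2)/(5 + sqrt(25 - 21)) = -3*(19 - 11*sqrt(4) - 3*(sqrt(4))**2)/(5 + sqrt(4)) = -3*(19 - 11*2 - 3*2**2)/(5 + 2) = -3*(19 - 22 - 3*4)/7 = -3*(19 - 22 - 12)/7 = -3*(-15)/7 = -1*(-45/7) = 45/7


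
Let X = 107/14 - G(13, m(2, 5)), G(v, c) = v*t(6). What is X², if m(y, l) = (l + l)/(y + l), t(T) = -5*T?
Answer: 30991489/196 ≈ 1.5812e+5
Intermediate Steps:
m(y, l) = 2*l/(l + y) (m(y, l) = (2*l)/(l + y) = 2*l/(l + y))
G(v, c) = -30*v (G(v, c) = v*(-5*6) = v*(-30) = -30*v)
X = 5567/14 (X = 107/14 - (-30)*13 = 107*(1/14) - 1*(-390) = 107/14 + 390 = 5567/14 ≈ 397.64)
X² = (5567/14)² = 30991489/196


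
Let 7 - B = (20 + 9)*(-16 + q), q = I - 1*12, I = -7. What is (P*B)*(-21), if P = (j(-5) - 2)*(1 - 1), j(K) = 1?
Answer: 0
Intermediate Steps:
q = -19 (q = -7 - 1*12 = -7 - 12 = -19)
B = 1022 (B = 7 - (20 + 9)*(-16 - 19) = 7 - 29*(-35) = 7 - 1*(-1015) = 7 + 1015 = 1022)
P = 0 (P = (1 - 2)*(1 - 1) = -1*0 = 0)
(P*B)*(-21) = (0*1022)*(-21) = 0*(-21) = 0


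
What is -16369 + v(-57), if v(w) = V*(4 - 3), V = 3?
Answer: -16366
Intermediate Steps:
v(w) = 3 (v(w) = 3*(4 - 3) = 3*1 = 3)
-16369 + v(-57) = -16369 + 3 = -16366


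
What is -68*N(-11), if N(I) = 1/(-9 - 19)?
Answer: 17/7 ≈ 2.4286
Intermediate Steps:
N(I) = -1/28 (N(I) = 1/(-28) = -1/28)
-68*N(-11) = -68*(-1/28) = 17/7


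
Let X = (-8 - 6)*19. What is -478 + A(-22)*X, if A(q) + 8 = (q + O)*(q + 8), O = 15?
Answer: -24418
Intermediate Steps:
A(q) = -8 + (8 + q)*(15 + q) (A(q) = -8 + (q + 15)*(q + 8) = -8 + (15 + q)*(8 + q) = -8 + (8 + q)*(15 + q))
X = -266 (X = -14*19 = -266)
-478 + A(-22)*X = -478 + (112 + (-22)² + 23*(-22))*(-266) = -478 + (112 + 484 - 506)*(-266) = -478 + 90*(-266) = -478 - 23940 = -24418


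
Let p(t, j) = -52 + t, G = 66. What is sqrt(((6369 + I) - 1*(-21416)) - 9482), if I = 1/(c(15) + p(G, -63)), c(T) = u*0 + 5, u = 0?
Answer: sqrt(6607402)/19 ≈ 135.29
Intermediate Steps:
c(T) = 5 (c(T) = 0*0 + 5 = 0 + 5 = 5)
I = 1/19 (I = 1/(5 + (-52 + 66)) = 1/(5 + 14) = 1/19 ≈ 0.052632)
sqrt(((6369 + I) - 1*(-21416)) - 9482) = sqrt(((6369 + 1/19) - 1*(-21416)) - 9482) = sqrt((121012/19 + 21416) - 9482) = sqrt(527916/19 - 9482) = sqrt(347758/19) = sqrt(6607402)/19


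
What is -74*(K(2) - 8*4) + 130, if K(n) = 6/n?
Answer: 2276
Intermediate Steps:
-74*(K(2) - 8*4) + 130 = -74*(6/2 - 8*4) + 130 = -74*(6*(½) - 32) + 130 = -74*(3 - 32) + 130 = -74*(-29) + 130 = 2146 + 130 = 2276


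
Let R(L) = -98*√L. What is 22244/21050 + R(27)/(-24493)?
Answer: 11122/10525 + 42*√3/3499 ≈ 1.0775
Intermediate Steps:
22244/21050 + R(27)/(-24493) = 22244/21050 - 294*√3/(-24493) = 22244*(1/21050) - 294*√3*(-1/24493) = 11122/10525 - 294*√3*(-1/24493) = 11122/10525 + 42*√3/3499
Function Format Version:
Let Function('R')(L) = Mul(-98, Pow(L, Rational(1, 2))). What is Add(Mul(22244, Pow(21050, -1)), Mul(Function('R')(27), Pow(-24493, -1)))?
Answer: Add(Rational(11122, 10525), Mul(Rational(42, 3499), Pow(3, Rational(1, 2)))) ≈ 1.0775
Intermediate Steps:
Add(Mul(22244, Pow(21050, -1)), Mul(Function('R')(27), Pow(-24493, -1))) = Add(Mul(22244, Pow(21050, -1)), Mul(Mul(-98, Pow(27, Rational(1, 2))), Pow(-24493, -1))) = Add(Mul(22244, Rational(1, 21050)), Mul(Mul(-98, Mul(3, Pow(3, Rational(1, 2)))), Rational(-1, 24493))) = Add(Rational(11122, 10525), Mul(Mul(-294, Pow(3, Rational(1, 2))), Rational(-1, 24493))) = Add(Rational(11122, 10525), Mul(Rational(42, 3499), Pow(3, Rational(1, 2))))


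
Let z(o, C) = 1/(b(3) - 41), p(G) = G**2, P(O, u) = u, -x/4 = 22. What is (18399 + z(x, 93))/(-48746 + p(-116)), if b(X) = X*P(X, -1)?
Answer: -161911/310552 ≈ -0.52137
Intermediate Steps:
x = -88 (x = -4*22 = -88)
b(X) = -X (b(X) = X*(-1) = -X)
z(o, C) = -1/44 (z(o, C) = 1/(-1*3 - 41) = 1/(-3 - 41) = 1/(-44) = -1/44)
(18399 + z(x, 93))/(-48746 + p(-116)) = (18399 - 1/44)/(-48746 + (-116)**2) = 809555/(44*(-48746 + 13456)) = (809555/44)/(-35290) = (809555/44)*(-1/35290) = -161911/310552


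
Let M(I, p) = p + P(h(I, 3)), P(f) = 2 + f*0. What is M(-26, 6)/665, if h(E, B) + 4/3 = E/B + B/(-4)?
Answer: 8/665 ≈ 0.012030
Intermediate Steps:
h(E, B) = -4/3 - B/4 + E/B (h(E, B) = -4/3 + (E/B + B/(-4)) = -4/3 + (E/B + B*(-1/4)) = -4/3 + (E/B - B/4) = -4/3 + (-B/4 + E/B) = -4/3 - B/4 + E/B)
P(f) = 2 (P(f) = 2 + 0 = 2)
M(I, p) = 2 + p (M(I, p) = p + 2 = 2 + p)
M(-26, 6)/665 = (2 + 6)/665 = 8*(1/665) = 8/665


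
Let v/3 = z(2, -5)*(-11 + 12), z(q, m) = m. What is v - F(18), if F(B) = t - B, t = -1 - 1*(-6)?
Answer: -2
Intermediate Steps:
t = 5 (t = -1 + 6 = 5)
F(B) = 5 - B
v = -15 (v = 3*(-5*(-11 + 12)) = 3*(-5*1) = 3*(-5) = -15)
v - F(18) = -15 - (5 - 1*18) = -15 - (5 - 18) = -15 - 1*(-13) = -15 + 13 = -2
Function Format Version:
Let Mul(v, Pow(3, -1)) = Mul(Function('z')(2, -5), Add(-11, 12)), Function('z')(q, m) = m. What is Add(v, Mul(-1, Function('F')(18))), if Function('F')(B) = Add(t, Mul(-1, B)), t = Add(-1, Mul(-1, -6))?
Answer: -2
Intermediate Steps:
t = 5 (t = Add(-1, 6) = 5)
Function('F')(B) = Add(5, Mul(-1, B))
v = -15 (v = Mul(3, Mul(-5, Add(-11, 12))) = Mul(3, Mul(-5, 1)) = Mul(3, -5) = -15)
Add(v, Mul(-1, Function('F')(18))) = Add(-15, Mul(-1, Add(5, Mul(-1, 18)))) = Add(-15, Mul(-1, Add(5, -18))) = Add(-15, Mul(-1, -13)) = Add(-15, 13) = -2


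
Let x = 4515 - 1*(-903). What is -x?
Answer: -5418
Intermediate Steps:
x = 5418 (x = 4515 + 903 = 5418)
-x = -1*5418 = -5418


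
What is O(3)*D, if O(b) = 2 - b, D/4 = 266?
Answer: -1064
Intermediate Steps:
D = 1064 (D = 4*266 = 1064)
O(3)*D = (2 - 1*3)*1064 = (2 - 3)*1064 = -1*1064 = -1064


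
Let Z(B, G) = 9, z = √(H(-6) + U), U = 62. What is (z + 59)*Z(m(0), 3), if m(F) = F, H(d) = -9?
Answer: 531 + 9*√53 ≈ 596.52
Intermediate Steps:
z = √53 (z = √(-9 + 62) = √53 ≈ 7.2801)
(z + 59)*Z(m(0), 3) = (√53 + 59)*9 = (59 + √53)*9 = 531 + 9*√53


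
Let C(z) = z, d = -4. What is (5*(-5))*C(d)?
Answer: 100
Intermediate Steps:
(5*(-5))*C(d) = (5*(-5))*(-4) = -25*(-4) = 100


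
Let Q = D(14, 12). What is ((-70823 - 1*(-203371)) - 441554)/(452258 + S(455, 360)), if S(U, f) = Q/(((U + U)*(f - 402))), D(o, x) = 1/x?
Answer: -141722511840/207423609119 ≈ -0.68325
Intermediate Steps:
Q = 1/12 ≈ 0.083333
S(U, f) = 1/(24*U*(-402 + f)) (S(U, f) = 1/(12*(((U + U)*(f - 402)))) = 1/(12*(((2*U)*(-402 + f)))) = 1/(12*((2*U*(-402 + f)))) = (1/(2*U*(-402 + f)))/12 = 1/(24*U*(-402 + f)))
((-70823 - 1*(-203371)) - 441554)/(452258 + S(455, 360)) = ((-70823 - 1*(-203371)) - 441554)/(452258 + (1/24)/(455*(-402 + 360))) = ((-70823 + 203371) - 441554)/(452258 + (1/24)*(1/455)/(-42)) = (132548 - 441554)/(452258 + (1/24)*(1/455)*(-1/42)) = -309006/(452258 - 1/458640) = -309006/207423609119/458640 = -309006*458640/207423609119 = -141722511840/207423609119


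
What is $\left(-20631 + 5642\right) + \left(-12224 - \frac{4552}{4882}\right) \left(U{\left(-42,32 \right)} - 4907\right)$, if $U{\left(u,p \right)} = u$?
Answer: $\frac{147646817791}{2441} \approx 6.0486 \cdot 10^{7}$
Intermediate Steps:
$\left(-20631 + 5642\right) + \left(-12224 - \frac{4552}{4882}\right) \left(U{\left(-42,32 \right)} - 4907\right) = \left(-20631 + 5642\right) + \left(-12224 - \frac{4552}{4882}\right) \left(-42 - 4907\right) = -14989 + \left(-12224 - \frac{2276}{2441}\right) \left(-4949\right) = -14989 - - \frac{147683405940}{2441} = -14989 + \frac{147683405940}{2441} = \frac{147646817791}{2441}$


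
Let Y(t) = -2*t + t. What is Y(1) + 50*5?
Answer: 249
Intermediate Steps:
Y(t) = -t
Y(1) + 50*5 = -1*1 + 50*5 = -1 + 250 = 249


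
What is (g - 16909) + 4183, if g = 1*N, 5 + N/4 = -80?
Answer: -13066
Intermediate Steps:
N = -340 (N = -20 + 4*(-80) = -20 - 320 = -340)
g = -340 (g = 1*(-340) = -340)
(g - 16909) + 4183 = (-340 - 16909) + 4183 = -17249 + 4183 = -13066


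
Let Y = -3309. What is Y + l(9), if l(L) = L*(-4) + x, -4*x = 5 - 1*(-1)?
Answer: -6693/2 ≈ -3346.5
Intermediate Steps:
x = -3/2 (x = -(5 - 1*(-1))/4 = -(5 + 1)/4 = -¼*6 = -3/2 ≈ -1.5000)
l(L) = -3/2 - 4*L (l(L) = L*(-4) - 3/2 = -4*L - 3/2 = -3/2 - 4*L)
Y + l(9) = -3309 + (-3/2 - 4*9) = -3309 + (-3/2 - 36) = -3309 - 75/2 = -6693/2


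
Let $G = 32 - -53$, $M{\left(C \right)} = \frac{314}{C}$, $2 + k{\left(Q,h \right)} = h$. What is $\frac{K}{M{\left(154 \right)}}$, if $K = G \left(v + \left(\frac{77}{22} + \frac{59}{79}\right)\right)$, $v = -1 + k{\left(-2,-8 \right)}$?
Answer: $- \frac{6983515}{24806} \approx -281.53$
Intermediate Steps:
$k{\left(Q,h \right)} = -2 + h$
$G = 85$ ($G = 32 + 53 = 85$)
$v = -11$ ($v = -1 - 10 = -11$)
$K = - \frac{90695}{158}$ ($K = 85 \left(-11 + \left(\frac{77}{22} + \frac{59}{79}\right)\right) = 85 \left(-11 + \left(77 \cdot \frac{1}{22} + 59 \cdot \frac{1}{79}\right)\right) = 85 \left(-11 + \left(\frac{7}{2} + \frac{59}{79}\right)\right) = 85 \left(-11 + \frac{671}{158}\right) = 85 \left(- \frac{1067}{158}\right) = - \frac{90695}{158} \approx -574.02$)
$\frac{K}{M{\left(154 \right)}} = - \frac{90695}{158 \cdot \frac{314}{154}} = - \frac{90695}{158 \cdot 314 \cdot \frac{1}{154}} = - \frac{90695}{158 \cdot \frac{157}{77}} = \left(- \frac{90695}{158}\right) \frac{77}{157} = - \frac{6983515}{24806}$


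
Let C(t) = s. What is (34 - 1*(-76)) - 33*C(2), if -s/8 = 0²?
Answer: 110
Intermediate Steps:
s = 0 (s = -8*0² = -8*0 = 0)
C(t) = 0
(34 - 1*(-76)) - 33*C(2) = (34 - 1*(-76)) - 33*0 = (34 + 76) + 0 = 110 + 0 = 110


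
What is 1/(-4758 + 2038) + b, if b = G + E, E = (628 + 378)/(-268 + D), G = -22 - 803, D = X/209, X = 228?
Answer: -827310807/998240 ≈ -828.77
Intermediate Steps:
D = 12/11 (D = 228/209 = 228*(1/209) = 12/11 ≈ 1.0909)
G = -825
E = -5533/1468 (E = (628 + 378)/(-268 + 12/11) = 1006/(-2936/11) = 1006*(-11/2936) = -5533/1468 ≈ -3.7691)
b = -1216633/1468 (b = -825 - 5533/1468 = -1216633/1468 ≈ -828.77)
1/(-4758 + 2038) + b = 1/(-4758 + 2038) - 1216633/1468 = 1/(-2720) - 1216633/1468 = -1/2720 - 1216633/1468 = -827310807/998240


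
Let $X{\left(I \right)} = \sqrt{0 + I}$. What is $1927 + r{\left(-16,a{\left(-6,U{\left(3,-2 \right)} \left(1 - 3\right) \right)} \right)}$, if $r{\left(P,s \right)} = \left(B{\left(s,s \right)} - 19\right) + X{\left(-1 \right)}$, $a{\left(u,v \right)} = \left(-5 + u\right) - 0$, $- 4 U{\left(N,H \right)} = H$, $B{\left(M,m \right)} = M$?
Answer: $1897 + i \approx 1897.0 + 1.0 i$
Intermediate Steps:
$U{\left(N,H \right)} = - \frac{H}{4}$
$X{\left(I \right)} = \sqrt{I}$
$a{\left(u,v \right)} = -5 + u$ ($a{\left(u,v \right)} = \left(-5 + u\right) + 0 = -5 + u$)
$r{\left(P,s \right)} = -19 + i + s$ ($r{\left(P,s \right)} = \left(s - 19\right) + \sqrt{-1} = \left(-19 + s\right) + i = -19 + i + s$)
$1927 + r{\left(-16,a{\left(-6,U{\left(3,-2 \right)} \left(1 - 3\right) \right)} \right)} = 1927 - \left(30 - i\right) = 1897 + i$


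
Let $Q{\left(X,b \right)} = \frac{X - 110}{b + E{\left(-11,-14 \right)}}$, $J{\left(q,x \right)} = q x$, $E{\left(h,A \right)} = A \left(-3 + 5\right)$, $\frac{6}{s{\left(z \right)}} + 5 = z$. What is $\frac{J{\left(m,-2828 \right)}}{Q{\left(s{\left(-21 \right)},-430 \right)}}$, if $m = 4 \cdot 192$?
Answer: $- \frac{12931516416}{1433} \approx -9.0241 \cdot 10^{6}$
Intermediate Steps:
$s{\left(z \right)} = \frac{6}{-5 + z}$
$E{\left(h,A \right)} = 2 A$ ($E{\left(h,A \right)} = A 2 = 2 A$)
$m = 768$
$Q{\left(X,b \right)} = \frac{-110 + X}{-28 + b}$ ($Q{\left(X,b \right)} = \frac{X - 110}{b + 2 \left(-14\right)} = \frac{X + \left(-1118 + 1008\right)}{b - 28} = \frac{X - 110}{-28 + b} = \frac{-110 + X}{-28 + b}$)
$\frac{J{\left(m,-2828 \right)}}{Q{\left(s{\left(-21 \right)},-430 \right)}} = \frac{768 \left(-2828\right)}{\frac{1}{-28 - 430} \left(-110 + \frac{6}{-5 - 21}\right)} = - \frac{2171904}{\frac{1}{-458} \left(-110 + \frac{6}{-26}\right)} = - \frac{2171904}{\left(- \frac{1}{458}\right) \left(-110 + 6 \left(- \frac{1}{26}\right)\right)} = - \frac{2171904}{\left(- \frac{1}{458}\right) \left(-110 - \frac{3}{13}\right)} = - \frac{2171904}{\left(- \frac{1}{458}\right) \left(- \frac{1433}{13}\right)} = - \frac{2171904}{\frac{1433}{5954}} = \left(-2171904\right) \frac{5954}{1433} = - \frac{12931516416}{1433}$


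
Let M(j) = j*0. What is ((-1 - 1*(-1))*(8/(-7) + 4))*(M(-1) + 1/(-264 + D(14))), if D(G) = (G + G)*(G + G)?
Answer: 0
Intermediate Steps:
D(G) = 4*G**2 (D(G) = (2*G)*(2*G) = 4*G**2)
M(j) = 0
((-1 - 1*(-1))*(8/(-7) + 4))*(M(-1) + 1/(-264 + D(14))) = ((-1 - 1*(-1))*(8/(-7) + 4))*(0 + 1/(-264 + 4*14**2)) = ((-1 + 1)*(8*(-1/7) + 4))*(0 + 1/(-264 + 4*196)) = (0*(-8/7 + 4))*(0 + 1/(-264 + 784)) = (0*(20/7))*(0 + 1/520) = 0*(0 + 1/520) = 0*(1/520) = 0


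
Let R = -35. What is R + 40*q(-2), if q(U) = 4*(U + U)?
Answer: -675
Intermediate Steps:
q(U) = 8*U (q(U) = 4*(2*U) = 8*U)
R + 40*q(-2) = -35 + 40*(8*(-2)) = -35 + 40*(-16) = -35 - 640 = -675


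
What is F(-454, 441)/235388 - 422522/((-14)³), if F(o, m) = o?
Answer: 12431920345/80738084 ≈ 153.98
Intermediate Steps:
F(-454, 441)/235388 - 422522/((-14)³) = -454/235388 - 422522/((-14)³) = -454*1/235388 - 422522/(-2744) = -227/117694 - 422522*(-1/2744) = -227/117694 + 211261/1372 = 12431920345/80738084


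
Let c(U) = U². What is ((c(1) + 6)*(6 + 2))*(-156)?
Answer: -8736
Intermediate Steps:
((c(1) + 6)*(6 + 2))*(-156) = ((1² + 6)*(6 + 2))*(-156) = ((1 + 6)*8)*(-156) = (7*8)*(-156) = 56*(-156) = -8736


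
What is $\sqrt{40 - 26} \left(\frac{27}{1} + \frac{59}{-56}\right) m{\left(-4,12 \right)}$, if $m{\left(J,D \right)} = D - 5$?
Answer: $\frac{1453 \sqrt{14}}{8} \approx 679.58$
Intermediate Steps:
$m{\left(J,D \right)} = -5 + D$ ($m{\left(J,D \right)} = D - 5 = -5 + D$)
$\sqrt{40 - 26} \left(\frac{27}{1} + \frac{59}{-56}\right) m{\left(-4,12 \right)} = \sqrt{40 - 26} \left(\frac{27}{1} + \frac{59}{-56}\right) \left(-5 + 12\right) = \sqrt{14} \left(27 \cdot 1 + 59 \left(- \frac{1}{56}\right)\right) 7 = \sqrt{14} \left(27 - \frac{59}{56}\right) 7 = \sqrt{14} \cdot \frac{1453}{56} \cdot 7 = \frac{1453 \sqrt{14}}{56} \cdot 7 = \frac{1453 \sqrt{14}}{8}$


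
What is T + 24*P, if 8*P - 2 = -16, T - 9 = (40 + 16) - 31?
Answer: -8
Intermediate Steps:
T = 34 (T = 9 + ((40 + 16) - 31) = 9 + (56 - 31) = 9 + 25 = 34)
P = -7/4 (P = ¼ + (⅛)*(-16) = ¼ - 2 = -7/4 ≈ -1.7500)
T + 24*P = 34 + 24*(-7/4) = 34 - 42 = -8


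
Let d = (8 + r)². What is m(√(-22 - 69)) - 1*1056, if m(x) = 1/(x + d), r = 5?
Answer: (-1056*√91 + 178463*I)/(√91 - 169*I) ≈ -1056.0 - 0.00033295*I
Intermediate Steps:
d = 169 (d = (8 + 5)² = 13² = 169)
m(x) = 1/(169 + x) (m(x) = 1/(x + 169) = 1/(169 + x))
m(√(-22 - 69)) - 1*1056 = 1/(169 + √(-22 - 69)) - 1*1056 = 1/(169 + √(-91)) - 1056 = 1/(169 + I*√91) - 1056 = -1056 + 1/(169 + I*√91)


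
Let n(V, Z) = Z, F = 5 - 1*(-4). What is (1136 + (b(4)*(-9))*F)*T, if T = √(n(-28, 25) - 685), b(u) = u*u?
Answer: -320*I*√165 ≈ -4110.5*I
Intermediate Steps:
F = 9 (F = 5 + 4 = 9)
b(u) = u²
T = 2*I*√165 (T = √(25 - 685) = √(-660) = 2*I*√165 ≈ 25.69*I)
(1136 + (b(4)*(-9))*F)*T = (1136 + (4²*(-9))*9)*(2*I*√165) = (1136 + (16*(-9))*9)*(2*I*√165) = (1136 - 144*9)*(2*I*√165) = (1136 - 1296)*(2*I*√165) = -320*I*√165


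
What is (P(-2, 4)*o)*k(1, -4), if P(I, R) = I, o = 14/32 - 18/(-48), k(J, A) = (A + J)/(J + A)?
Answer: -13/8 ≈ -1.6250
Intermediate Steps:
k(J, A) = 1 (k(J, A) = (A + J)/(A + J) = 1)
o = 13/16 (o = 14*(1/32) - 18*(-1/48) = 7/16 + 3/8 = 13/16 ≈ 0.81250)
(P(-2, 4)*o)*k(1, -4) = -2*13/16*1 = -13/8*1 = -13/8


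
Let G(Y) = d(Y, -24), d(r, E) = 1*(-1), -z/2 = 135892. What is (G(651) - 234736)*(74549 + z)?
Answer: 46298352195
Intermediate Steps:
z = -271784 (z = -2*135892 = -271784)
d(r, E) = -1
G(Y) = -1
(G(651) - 234736)*(74549 + z) = (-1 - 234736)*(74549 - 271784) = -234737*(-197235) = 46298352195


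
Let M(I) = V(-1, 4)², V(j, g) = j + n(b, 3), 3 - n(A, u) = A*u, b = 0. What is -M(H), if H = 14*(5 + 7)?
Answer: -4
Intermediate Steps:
n(A, u) = 3 - A*u
H = 168 (H = 14*12 = 168)
V(j, g) = 3 + j (V(j, g) = j + (3 - 1*0*3) = j + (3 + 0) = j + 3 = 3 + j)
M(I) = 4 (M(I) = (3 - 1)² = 2² = 4)
-M(H) = -1*4 = -4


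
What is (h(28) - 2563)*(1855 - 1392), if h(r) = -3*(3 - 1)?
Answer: -1189447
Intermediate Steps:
h(r) = -6 (h(r) = -3*2 = -6)
(h(28) - 2563)*(1855 - 1392) = (-6 - 2563)*(1855 - 1392) = -2569*463 = -1189447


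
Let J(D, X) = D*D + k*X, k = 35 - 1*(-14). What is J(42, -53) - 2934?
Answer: -3767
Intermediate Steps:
k = 49 (k = 35 + 14 = 49)
J(D, X) = D**2 + 49*X (J(D, X) = D*D + 49*X = D**2 + 49*X)
J(42, -53) - 2934 = (42**2 + 49*(-53)) - 2934 = (1764 - 2597) - 2934 = -833 - 2934 = -3767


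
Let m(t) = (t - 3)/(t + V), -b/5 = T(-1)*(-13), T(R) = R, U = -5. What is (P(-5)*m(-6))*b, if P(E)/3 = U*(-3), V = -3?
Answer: -2925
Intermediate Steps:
P(E) = 45 (P(E) = 3*(-5*(-3)) = 3*15 = 45)
b = -65 (b = -(-5)*(-13) = -5*13 = -65)
m(t) = 1 (m(t) = (t - 3)/(t - 3) = (-3 + t)/(-3 + t) = 1)
(P(-5)*m(-6))*b = (45*1)*(-65) = 45*(-65) = -2925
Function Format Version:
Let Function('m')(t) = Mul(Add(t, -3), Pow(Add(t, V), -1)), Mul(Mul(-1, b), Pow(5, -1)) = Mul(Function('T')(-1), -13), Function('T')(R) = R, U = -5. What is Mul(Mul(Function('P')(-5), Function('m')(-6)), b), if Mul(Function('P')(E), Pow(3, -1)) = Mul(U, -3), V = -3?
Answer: -2925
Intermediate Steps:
Function('P')(E) = 45 (Function('P')(E) = Mul(3, Mul(-5, -3)) = Mul(3, 15) = 45)
b = -65 (b = Mul(-5, Mul(-1, -13)) = Mul(-5, 13) = -65)
Function('m')(t) = 1 (Function('m')(t) = Mul(Add(t, -3), Pow(Add(t, -3), -1)) = Mul(Add(-3, t), Pow(Add(-3, t), -1)) = 1)
Mul(Mul(Function('P')(-5), Function('m')(-6)), b) = Mul(Mul(45, 1), -65) = Mul(45, -65) = -2925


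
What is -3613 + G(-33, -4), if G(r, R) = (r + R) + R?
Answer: -3654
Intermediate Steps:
G(r, R) = r + 2*R (G(r, R) = (R + r) + R = r + 2*R)
-3613 + G(-33, -4) = -3613 + (-33 + 2*(-4)) = -3613 + (-33 - 8) = -3613 - 41 = -3654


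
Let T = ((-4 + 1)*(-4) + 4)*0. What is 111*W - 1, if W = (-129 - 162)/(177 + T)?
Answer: -10826/59 ≈ -183.49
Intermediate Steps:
T = 0 (T = (-3*(-4) + 4)*0 = (12 + 4)*0 = 16*0 = 0)
W = -97/59 (W = (-129 - 162)/(177 + 0) = -291/177 = -291*1/177 = -97/59 ≈ -1.6441)
111*W - 1 = 111*(-97/59) - 1 = -10767/59 - 1 = -10826/59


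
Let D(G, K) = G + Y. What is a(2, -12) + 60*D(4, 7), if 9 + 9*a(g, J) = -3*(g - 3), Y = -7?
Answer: -542/3 ≈ -180.67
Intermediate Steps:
D(G, K) = -7 + G (D(G, K) = G - 7 = -7 + G)
a(g, J) = -g/3 (a(g, J) = -1 + (-3*(g - 3))/9 = -1 + (-3*(-3 + g))/9 = -1 + (9 - 3*g)/9 = -1 + (1 - g/3) = -g/3)
a(2, -12) + 60*D(4, 7) = -⅓*2 + 60*(-7 + 4) = -⅔ + 60*(-3) = -⅔ - 180 = -542/3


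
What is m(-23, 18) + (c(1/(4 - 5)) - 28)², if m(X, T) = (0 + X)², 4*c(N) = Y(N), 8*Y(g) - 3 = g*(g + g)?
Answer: 1335577/1024 ≈ 1304.3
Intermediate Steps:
Y(g) = 3/8 + g²/4 (Y(g) = 3/8 + (g*(g + g))/8 = 3/8 + (g*(2*g))/8 = 3/8 + (2*g²)/8 = 3/8 + g²/4)
c(N) = 3/32 + N²/16 (c(N) = (3/8 + N²/4)/4 = 3/32 + N²/16)
m(X, T) = X²
m(-23, 18) + (c(1/(4 - 5)) - 28)² = (-23)² + ((3/32 + (1/(4 - 5))²/16) - 28)² = 529 + ((3/32 + (1/(-1))²/16) - 28)² = 529 + ((3/32 + (1/16)*(-1)²) - 28)² = 529 + ((3/32 + (1/16)*1) - 28)² = 529 + ((3/32 + 1/16) - 28)² = 529 + (5/32 - 28)² = 529 + (-891/32)² = 529 + 793881/1024 = 1335577/1024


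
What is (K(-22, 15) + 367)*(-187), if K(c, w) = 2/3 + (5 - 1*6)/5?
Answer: -1030744/15 ≈ -68716.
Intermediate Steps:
K(c, w) = 7/15 (K(c, w) = 2*(⅓) + (5 - 6)*(⅕) = ⅔ - 1*⅕ = ⅔ - ⅕ = 7/15)
(K(-22, 15) + 367)*(-187) = (7/15 + 367)*(-187) = (5512/15)*(-187) = -1030744/15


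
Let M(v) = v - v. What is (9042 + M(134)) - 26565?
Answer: -17523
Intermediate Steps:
M(v) = 0
(9042 + M(134)) - 26565 = (9042 + 0) - 26565 = 9042 - 26565 = -17523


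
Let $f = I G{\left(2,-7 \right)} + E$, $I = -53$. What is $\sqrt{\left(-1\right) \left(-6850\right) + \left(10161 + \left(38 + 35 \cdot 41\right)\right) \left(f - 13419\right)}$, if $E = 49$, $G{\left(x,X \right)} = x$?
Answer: $i \sqrt{156772934} \approx 12521.0 i$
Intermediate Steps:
$f = -57$ ($f = \left(-53\right) 2 + 49 = -106 + 49 = -57$)
$\sqrt{\left(-1\right) \left(-6850\right) + \left(10161 + \left(38 + 35 \cdot 41\right)\right) \left(f - 13419\right)} = \sqrt{\left(-1\right) \left(-6850\right) + \left(10161 + \left(38 + 35 \cdot 41\right)\right) \left(-57 - 13419\right)} = \sqrt{6850 + \left(10161 + \left(38 + 1435\right)\right) \left(-13476\right)} = \sqrt{6850 + \left(10161 + 1473\right) \left(-13476\right)} = \sqrt{6850 + 11634 \left(-13476\right)} = \sqrt{6850 - 156779784} = \sqrt{-156772934} = i \sqrt{156772934}$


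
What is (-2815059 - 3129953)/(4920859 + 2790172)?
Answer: -5945012/7711031 ≈ -0.77098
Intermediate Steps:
(-2815059 - 3129953)/(4920859 + 2790172) = -5945012/7711031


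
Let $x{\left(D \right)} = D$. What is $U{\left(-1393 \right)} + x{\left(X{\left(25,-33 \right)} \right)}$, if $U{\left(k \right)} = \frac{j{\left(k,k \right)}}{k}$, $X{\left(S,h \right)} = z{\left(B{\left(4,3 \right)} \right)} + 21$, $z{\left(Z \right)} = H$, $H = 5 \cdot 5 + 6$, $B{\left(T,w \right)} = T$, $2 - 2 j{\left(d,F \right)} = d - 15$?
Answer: $\frac{71731}{1393} \approx 51.494$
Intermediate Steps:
$j{\left(d,F \right)} = \frac{17}{2} - \frac{d}{2}$ ($j{\left(d,F \right)} = 1 - \frac{d - 15}{2} = 1 - \frac{-15 + d}{2} = 1 - \left(- \frac{15}{2} + \frac{d}{2}\right) = \frac{17}{2} - \frac{d}{2}$)
$H = 31$ ($H = 25 + 6 = 31$)
$z{\left(Z \right)} = 31$
$X{\left(S,h \right)} = 52$ ($X{\left(S,h \right)} = 31 + 21 = 52$)
$U{\left(k \right)} = \frac{\frac{17}{2} - \frac{k}{2}}{k}$
$U{\left(-1393 \right)} + x{\left(X{\left(25,-33 \right)} \right)} = \frac{17 - -1393}{2 \left(-1393\right)} + 52 = \frac{1}{2} \left(- \frac{1}{1393}\right) \left(17 + 1393\right) + 52 = \frac{1}{2} \left(- \frac{1}{1393}\right) 1410 + 52 = - \frac{705}{1393} + 52 = \frac{71731}{1393}$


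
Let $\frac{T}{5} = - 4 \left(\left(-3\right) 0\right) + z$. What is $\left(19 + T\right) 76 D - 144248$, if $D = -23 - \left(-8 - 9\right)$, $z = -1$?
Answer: $-150632$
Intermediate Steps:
$D = -6$ ($D = -23 - -17 = -23 + 17 = -6$)
$T = -5$ ($T = 5 \left(- 4 \left(\left(-3\right) 0\right) - 1\right) = 5 \left(\left(-4\right) 0 - 1\right) = 5 \left(0 - 1\right) = 5 \left(-1\right) = -5$)
$\left(19 + T\right) 76 D - 144248 = \left(19 - 5\right) 76 \left(-6\right) - 144248 = 14 \cdot 76 \left(-6\right) - 144248 = 1064 \left(-6\right) - 144248 = -6384 - 144248 = -150632$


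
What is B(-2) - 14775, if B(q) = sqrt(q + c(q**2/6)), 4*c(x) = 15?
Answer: -14775 + sqrt(7)/2 ≈ -14774.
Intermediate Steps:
c(x) = 15/4 (c(x) = (1/4)*15 = 15/4)
B(q) = sqrt(15/4 + q) (B(q) = sqrt(q + 15/4) = sqrt(15/4 + q))
B(-2) - 14775 = sqrt(15 + 4*(-2))/2 - 14775 = sqrt(15 - 8)/2 - 14775 = sqrt(7)/2 - 14775 = -14775 + sqrt(7)/2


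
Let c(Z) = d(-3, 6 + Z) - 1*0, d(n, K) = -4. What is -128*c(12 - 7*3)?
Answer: 512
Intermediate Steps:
c(Z) = -4 (c(Z) = -4 - 1*0 = -4 + 0 = -4)
-128*c(12 - 7*3) = -128*(-4) = 512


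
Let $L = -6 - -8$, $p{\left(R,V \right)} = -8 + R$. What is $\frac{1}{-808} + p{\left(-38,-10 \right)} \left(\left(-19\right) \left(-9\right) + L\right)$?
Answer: $- \frac{6430065}{808} \approx -7958.0$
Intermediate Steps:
$L = 2$ ($L = -6 + 8 = 2$)
$\frac{1}{-808} + p{\left(-38,-10 \right)} \left(\left(-19\right) \left(-9\right) + L\right) = \frac{1}{-808} + \left(-8 - 38\right) \left(\left(-19\right) \left(-9\right) + 2\right) = - \frac{1}{808} - 46 \left(171 + 2\right) = - \frac{1}{808} - 7958 = - \frac{6430065}{808}$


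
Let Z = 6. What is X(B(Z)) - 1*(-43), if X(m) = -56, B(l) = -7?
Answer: -13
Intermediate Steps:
X(B(Z)) - 1*(-43) = -56 - 1*(-43) = -56 + 43 = -13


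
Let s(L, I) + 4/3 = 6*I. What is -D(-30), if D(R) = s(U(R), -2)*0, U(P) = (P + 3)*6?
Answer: 0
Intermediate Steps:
U(P) = 18 + 6*P (U(P) = (3 + P)*6 = 18 + 6*P)
s(L, I) = -4/3 + 6*I
D(R) = 0 (D(R) = (-4/3 + 6*(-2))*0 = (-4/3 - 12)*0 = -40/3*0 = 0)
-D(-30) = -1*0 = 0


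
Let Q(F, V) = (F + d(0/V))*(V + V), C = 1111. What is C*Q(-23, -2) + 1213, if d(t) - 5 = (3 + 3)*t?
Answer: 81205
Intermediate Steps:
d(t) = 5 + 6*t (d(t) = 5 + (3 + 3)*t = 5 + 6*t)
Q(F, V) = 2*V*(5 + F) (Q(F, V) = (F + (5 + 6*(0/V)))*(V + V) = (F + (5 + 6*0))*(2*V) = (F + (5 + 0))*(2*V) = (F + 5)*(2*V) = (5 + F)*(2*V) = 2*V*(5 + F))
C*Q(-23, -2) + 1213 = 1111*(2*(-2)*(5 - 23)) + 1213 = 1111*(2*(-2)*(-18)) + 1213 = 1111*72 + 1213 = 79992 + 1213 = 81205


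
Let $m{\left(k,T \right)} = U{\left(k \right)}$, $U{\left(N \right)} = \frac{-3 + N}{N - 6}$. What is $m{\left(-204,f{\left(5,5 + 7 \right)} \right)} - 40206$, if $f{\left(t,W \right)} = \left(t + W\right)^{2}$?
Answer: $- \frac{2814351}{70} \approx -40205.0$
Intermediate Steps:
$f{\left(t,W \right)} = \left(W + t\right)^{2}$
$U{\left(N \right)} = \frac{-3 + N}{-6 + N}$
$m{\left(k,T \right)} = \frac{-3 + k}{-6 + k}$
$m{\left(-204,f{\left(5,5 + 7 \right)} \right)} - 40206 = \frac{-3 - 204}{-6 - 204} - 40206 = \frac{1}{-210} \left(-207\right) - 40206 = \left(- \frac{1}{210}\right) \left(-207\right) - 40206 = \frac{69}{70} - 40206 = - \frac{2814351}{70}$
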